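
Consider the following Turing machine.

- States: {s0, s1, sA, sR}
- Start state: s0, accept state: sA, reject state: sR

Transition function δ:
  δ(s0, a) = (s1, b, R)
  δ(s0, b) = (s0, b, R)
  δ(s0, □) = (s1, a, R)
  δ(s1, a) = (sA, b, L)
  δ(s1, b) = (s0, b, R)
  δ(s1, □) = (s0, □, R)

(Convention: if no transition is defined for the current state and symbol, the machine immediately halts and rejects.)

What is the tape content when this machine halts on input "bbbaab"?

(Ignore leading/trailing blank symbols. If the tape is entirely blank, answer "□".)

Execution trace:
Initial: [s0]bbbaab
Step 1: δ(s0, b) = (s0, b, R) → b[s0]bbaab
Step 2: δ(s0, b) = (s0, b, R) → bb[s0]baab
Step 3: δ(s0, b) = (s0, b, R) → bbb[s0]aab
Step 4: δ(s0, a) = (s1, b, R) → bbbb[s1]ab
Step 5: δ(s1, a) = (sA, b, L) → bbb[sA]bbb

The machine reaches the accept state sA and halts.

Final tape (ignoring leading/trailing blanks): bbbbbb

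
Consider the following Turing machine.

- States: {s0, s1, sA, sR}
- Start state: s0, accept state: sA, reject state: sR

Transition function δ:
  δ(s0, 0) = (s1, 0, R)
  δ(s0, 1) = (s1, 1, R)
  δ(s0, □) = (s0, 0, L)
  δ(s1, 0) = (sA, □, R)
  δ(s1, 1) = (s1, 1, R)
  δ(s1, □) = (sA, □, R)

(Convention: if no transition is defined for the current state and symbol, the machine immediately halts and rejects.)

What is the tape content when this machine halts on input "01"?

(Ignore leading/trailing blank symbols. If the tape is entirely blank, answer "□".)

Execution trace:
Initial: [s0]01
Step 1: δ(s0, 0) = (s1, 0, R) → 0[s1]1
Step 2: δ(s1, 1) = (s1, 1, R) → 01[s1]□
Step 3: δ(s1, □) = (sA, □, R) → 01□[sA]□

The machine reaches the accept state sA and halts.

Final tape (ignoring leading/trailing blanks): 01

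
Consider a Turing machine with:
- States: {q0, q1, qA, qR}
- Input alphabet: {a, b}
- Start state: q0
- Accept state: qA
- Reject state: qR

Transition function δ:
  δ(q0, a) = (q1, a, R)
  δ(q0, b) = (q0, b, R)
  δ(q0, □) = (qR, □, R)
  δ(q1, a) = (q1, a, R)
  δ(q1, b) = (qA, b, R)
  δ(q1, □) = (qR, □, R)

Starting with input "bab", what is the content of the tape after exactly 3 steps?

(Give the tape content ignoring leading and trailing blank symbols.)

Execution trace:
Initial: [q0]bab
Step 1: δ(q0, b) = (q0, b, R) → b[q0]ab
Step 2: δ(q0, a) = (q1, a, R) → ba[q1]b
Step 3: δ(q1, b) = (qA, b, R) → bab[qA]□

The machine reaches the accept state qA and halts.

After 3 steps, the tape (ignoring leading/trailing blanks) is: bab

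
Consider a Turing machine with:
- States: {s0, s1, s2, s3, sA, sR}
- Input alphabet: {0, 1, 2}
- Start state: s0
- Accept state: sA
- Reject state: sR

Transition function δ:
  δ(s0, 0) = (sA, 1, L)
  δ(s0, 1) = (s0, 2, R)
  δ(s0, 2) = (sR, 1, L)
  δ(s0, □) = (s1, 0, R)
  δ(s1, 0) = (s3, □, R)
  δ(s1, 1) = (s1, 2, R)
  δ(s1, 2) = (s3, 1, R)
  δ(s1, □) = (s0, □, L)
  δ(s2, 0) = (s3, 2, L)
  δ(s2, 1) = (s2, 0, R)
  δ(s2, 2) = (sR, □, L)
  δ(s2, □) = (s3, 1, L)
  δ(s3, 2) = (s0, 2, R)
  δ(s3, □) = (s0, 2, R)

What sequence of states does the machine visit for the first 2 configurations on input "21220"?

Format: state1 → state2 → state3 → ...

Execution trace:
Initial: [s0]21220
Step 1: δ(s0, 2) = (sR, 1, L) → [sR]□11220

The machine reaches the reject state sR and halts.

State sequence: s0 → sR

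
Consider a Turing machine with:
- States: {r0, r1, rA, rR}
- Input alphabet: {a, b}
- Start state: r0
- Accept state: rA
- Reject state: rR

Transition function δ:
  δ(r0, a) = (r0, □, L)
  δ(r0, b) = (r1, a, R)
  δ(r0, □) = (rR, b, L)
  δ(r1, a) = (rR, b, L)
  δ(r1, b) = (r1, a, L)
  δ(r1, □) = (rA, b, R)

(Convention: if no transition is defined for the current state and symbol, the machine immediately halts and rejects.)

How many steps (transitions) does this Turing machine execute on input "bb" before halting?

Execution trace:
Initial: [r0]bb
Step 1: δ(r0, b) = (r1, a, R) → a[r1]b
Step 2: δ(r1, b) = (r1, a, L) → [r1]aa
Step 3: δ(r1, a) = (rR, b, L) → [rR]□ba

The machine reaches the reject state rR and halts.

The machine executed 3 steps before halting.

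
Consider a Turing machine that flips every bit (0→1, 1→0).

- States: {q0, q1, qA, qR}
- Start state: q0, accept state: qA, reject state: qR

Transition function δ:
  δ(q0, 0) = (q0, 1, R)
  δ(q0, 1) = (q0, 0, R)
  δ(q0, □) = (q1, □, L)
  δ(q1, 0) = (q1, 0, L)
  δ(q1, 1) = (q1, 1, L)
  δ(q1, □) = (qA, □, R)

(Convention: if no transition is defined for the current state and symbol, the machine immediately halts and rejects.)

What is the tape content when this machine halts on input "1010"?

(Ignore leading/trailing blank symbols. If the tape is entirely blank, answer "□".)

Execution trace:
Initial: [q0]1010
Step 1: δ(q0, 1) = (q0, 0, R) → 0[q0]010
Step 2: δ(q0, 0) = (q0, 1, R) → 01[q0]10
Step 3: δ(q0, 1) = (q0, 0, R) → 010[q0]0
Step 4: δ(q0, 0) = (q0, 1, R) → 0101[q0]□
Step 5: δ(q0, □) = (q1, □, L) → 010[q1]1□
Step 6: δ(q1, 1) = (q1, 1, L) → 01[q1]01□
Step 7: δ(q1, 0) = (q1, 0, L) → 0[q1]101□
Step 8: δ(q1, 1) = (q1, 1, L) → [q1]0101□
Step 9: δ(q1, 0) = (q1, 0, L) → [q1]□0101□
Step 10: δ(q1, □) = (qA, □, R) → □[qA]0101□

The machine reaches the accept state qA and halts.

Final tape (ignoring leading/trailing blanks): 0101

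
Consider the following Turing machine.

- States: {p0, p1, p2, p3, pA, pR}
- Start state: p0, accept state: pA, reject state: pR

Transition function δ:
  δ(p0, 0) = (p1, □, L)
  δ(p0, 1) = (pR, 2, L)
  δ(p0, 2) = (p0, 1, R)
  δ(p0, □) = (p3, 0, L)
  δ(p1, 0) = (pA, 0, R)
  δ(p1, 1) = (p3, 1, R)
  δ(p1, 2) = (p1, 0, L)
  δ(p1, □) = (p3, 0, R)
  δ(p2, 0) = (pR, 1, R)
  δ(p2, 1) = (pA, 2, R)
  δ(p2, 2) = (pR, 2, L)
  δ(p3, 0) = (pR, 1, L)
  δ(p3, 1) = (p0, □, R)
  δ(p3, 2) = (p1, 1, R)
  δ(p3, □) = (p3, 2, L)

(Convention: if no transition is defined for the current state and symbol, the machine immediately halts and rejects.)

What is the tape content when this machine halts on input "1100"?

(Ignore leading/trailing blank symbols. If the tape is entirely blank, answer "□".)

Execution trace:
Initial: [p0]1100
Step 1: δ(p0, 1) = (pR, 2, L) → [pR]□2100

The machine reaches the reject state pR and halts.

Final tape (ignoring leading/trailing blanks): 2100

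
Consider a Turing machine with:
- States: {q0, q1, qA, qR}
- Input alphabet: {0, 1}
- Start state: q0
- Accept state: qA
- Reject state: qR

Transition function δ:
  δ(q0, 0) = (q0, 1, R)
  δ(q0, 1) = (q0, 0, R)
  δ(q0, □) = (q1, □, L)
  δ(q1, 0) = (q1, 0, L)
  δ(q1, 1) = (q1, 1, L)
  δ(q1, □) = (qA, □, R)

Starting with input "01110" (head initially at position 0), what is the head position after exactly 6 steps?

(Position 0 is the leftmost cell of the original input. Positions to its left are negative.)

Execution trace (head position shown):
Step 0: [q0]01110  (head at position 0)
Step 1: move right → 1[q0]1110  (head at position 1)
Step 2: move right → 10[q0]110  (head at position 2)
Step 3: move right → 100[q0]10  (head at position 3)
Step 4: move right → 1000[q0]0  (head at position 4)
Step 5: move right → 10001[q0]□  (head at position 5)
Step 6: move left → 1000[q1]1□  (head at position 4)

After 6 steps, the head is at position 4.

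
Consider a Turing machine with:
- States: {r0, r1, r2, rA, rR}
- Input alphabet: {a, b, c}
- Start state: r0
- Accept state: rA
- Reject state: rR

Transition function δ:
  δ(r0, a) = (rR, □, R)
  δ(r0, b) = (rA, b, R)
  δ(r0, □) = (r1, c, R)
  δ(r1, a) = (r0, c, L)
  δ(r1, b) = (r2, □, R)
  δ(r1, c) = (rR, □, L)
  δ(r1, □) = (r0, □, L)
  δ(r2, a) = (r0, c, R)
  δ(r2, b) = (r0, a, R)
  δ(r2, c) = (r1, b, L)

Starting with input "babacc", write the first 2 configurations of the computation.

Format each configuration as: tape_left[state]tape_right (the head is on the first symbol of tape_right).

Transitions applied:
Step 1: δ(r0, b) = (rA, b, R)

The first 2 configurations are:
[r0]babacc ⊢ b[rA]abacc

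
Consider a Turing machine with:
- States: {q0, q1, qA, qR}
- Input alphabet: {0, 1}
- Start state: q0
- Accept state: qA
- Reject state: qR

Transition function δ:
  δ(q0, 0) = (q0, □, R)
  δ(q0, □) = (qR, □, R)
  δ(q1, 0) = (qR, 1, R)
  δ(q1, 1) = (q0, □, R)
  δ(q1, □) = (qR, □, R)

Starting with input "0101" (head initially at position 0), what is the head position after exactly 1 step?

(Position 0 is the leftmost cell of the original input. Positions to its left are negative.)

Execution trace (head position shown):
Step 0: [q0]0101  (head at position 0)
Step 1: move right → □[q0]101  (head at position 1)

After 1 step, the head is at position 1.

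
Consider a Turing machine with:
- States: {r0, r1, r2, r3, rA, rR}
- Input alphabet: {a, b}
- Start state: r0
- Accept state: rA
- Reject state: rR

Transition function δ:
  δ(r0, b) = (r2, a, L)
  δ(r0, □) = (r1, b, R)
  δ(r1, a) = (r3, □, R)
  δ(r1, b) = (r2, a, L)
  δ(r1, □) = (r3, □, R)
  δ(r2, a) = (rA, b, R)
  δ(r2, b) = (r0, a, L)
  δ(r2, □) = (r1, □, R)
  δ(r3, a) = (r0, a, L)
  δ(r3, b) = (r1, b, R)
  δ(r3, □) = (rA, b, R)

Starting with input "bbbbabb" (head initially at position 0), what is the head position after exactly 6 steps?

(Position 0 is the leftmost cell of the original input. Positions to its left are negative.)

Execution trace (head position shown):
Step 0: [r0]bbbbabb  (head at position 0)
Step 1: move left → [r2]□abbbabb  (head at position -1)
Step 2: move right → □[r1]abbbabb  (head at position 0)
Step 3: move right → □□[r3]bbbabb  (head at position 1)
Step 4: move right → □□b[r1]bbabb  (head at position 2)
Step 5: move left → □□[r2]bababb  (head at position 1)
Step 6: move left → □[r0]□aababb  (head at position 0)

After 6 steps, the head is at position 0.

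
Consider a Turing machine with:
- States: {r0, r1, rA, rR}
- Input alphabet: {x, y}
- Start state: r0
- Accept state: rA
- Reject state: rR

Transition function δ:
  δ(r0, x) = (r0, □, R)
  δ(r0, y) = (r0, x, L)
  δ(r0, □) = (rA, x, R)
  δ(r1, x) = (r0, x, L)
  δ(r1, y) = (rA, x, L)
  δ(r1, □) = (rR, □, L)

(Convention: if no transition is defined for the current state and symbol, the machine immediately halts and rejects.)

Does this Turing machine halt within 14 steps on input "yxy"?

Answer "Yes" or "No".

Execution trace:
Initial: [r0]yxy
Step 1: δ(r0, y) = (r0, x, L) → [r0]□xxy
Step 2: δ(r0, □) = (rA, x, R) → x[rA]xxy

The machine reaches the accept state rA and halts.
The machine halted after 2 steps (within the 14-step bound).

Answer: Yes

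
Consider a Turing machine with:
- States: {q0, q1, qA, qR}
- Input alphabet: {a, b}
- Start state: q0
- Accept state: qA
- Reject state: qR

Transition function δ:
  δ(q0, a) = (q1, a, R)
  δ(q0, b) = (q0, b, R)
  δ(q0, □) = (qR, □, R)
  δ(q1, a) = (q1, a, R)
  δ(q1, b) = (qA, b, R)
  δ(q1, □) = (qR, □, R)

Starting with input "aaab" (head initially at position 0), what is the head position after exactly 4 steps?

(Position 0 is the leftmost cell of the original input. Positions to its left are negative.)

Execution trace (head position shown):
Step 0: [q0]aaab  (head at position 0)
Step 1: move right → a[q1]aab  (head at position 1)
Step 2: move right → aa[q1]ab  (head at position 2)
Step 3: move right → aaa[q1]b  (head at position 3)
Step 4: move right → aaab[qA]□  (head at position 4)

After 4 steps, the head is at position 4.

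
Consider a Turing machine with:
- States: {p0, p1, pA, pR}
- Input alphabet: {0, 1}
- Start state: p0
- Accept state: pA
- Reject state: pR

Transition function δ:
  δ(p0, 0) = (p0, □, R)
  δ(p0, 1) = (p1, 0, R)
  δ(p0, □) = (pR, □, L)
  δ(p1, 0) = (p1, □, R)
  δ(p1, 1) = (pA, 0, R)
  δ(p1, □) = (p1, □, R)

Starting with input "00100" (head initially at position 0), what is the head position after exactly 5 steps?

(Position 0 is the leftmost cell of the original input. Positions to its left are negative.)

Execution trace (head position shown):
Step 0: [p0]00100  (head at position 0)
Step 1: move right → □[p0]0100  (head at position 1)
Step 2: move right → □□[p0]100  (head at position 2)
Step 3: move right → □□0[p1]00  (head at position 3)
Step 4: move right → □□0□[p1]0  (head at position 4)
Step 5: move right → □□0□□[p1]□  (head at position 5)

After 5 steps, the head is at position 5.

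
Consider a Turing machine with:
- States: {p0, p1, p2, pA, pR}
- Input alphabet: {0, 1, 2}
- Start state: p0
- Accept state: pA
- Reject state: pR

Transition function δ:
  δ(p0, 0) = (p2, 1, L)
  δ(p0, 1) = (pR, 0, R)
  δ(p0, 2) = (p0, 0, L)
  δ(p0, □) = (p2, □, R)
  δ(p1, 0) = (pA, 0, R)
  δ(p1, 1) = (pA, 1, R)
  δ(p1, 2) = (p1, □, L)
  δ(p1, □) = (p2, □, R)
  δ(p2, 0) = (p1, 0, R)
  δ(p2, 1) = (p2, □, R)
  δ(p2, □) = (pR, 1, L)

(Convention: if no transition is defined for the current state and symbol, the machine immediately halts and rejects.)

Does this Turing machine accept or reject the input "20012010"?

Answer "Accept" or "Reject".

Execution trace:
Initial: [p0]20012010
Step 1: δ(p0, 2) = (p0, 0, L) → [p0]□00012010
Step 2: δ(p0, □) = (p2, □, R) → □[p2]00012010
Step 3: δ(p2, 0) = (p1, 0, R) → □0[p1]0012010
Step 4: δ(p1, 0) = (pA, 0, R) → □00[pA]012010

The machine reaches the accept state pA and halts.

Answer: Accept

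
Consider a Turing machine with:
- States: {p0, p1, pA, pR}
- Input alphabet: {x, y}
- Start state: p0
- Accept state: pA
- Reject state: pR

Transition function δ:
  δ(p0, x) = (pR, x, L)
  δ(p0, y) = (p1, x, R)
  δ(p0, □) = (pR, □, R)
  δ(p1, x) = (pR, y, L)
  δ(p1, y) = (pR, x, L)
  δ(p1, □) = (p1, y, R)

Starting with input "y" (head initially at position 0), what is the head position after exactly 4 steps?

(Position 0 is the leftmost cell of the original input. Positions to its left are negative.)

Execution trace (head position shown):
Step 0: [p0]y  (head at position 0)
Step 1: move right → x[p1]□  (head at position 1)
Step 2: move right → xy[p1]□  (head at position 2)
Step 3: move right → xyy[p1]□  (head at position 3)
Step 4: move right → xyyy[p1]□  (head at position 4)

After 4 steps, the head is at position 4.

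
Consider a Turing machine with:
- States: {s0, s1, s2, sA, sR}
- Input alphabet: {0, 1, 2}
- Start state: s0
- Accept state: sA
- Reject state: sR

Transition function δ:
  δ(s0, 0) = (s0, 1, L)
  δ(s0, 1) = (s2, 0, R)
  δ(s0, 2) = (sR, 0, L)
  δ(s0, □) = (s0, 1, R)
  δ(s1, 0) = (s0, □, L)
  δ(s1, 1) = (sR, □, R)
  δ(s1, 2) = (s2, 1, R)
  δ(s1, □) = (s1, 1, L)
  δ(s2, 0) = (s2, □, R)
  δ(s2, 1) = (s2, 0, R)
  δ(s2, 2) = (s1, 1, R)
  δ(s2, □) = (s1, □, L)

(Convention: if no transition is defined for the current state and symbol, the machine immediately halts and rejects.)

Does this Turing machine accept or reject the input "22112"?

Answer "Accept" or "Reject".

Execution trace:
Initial: [s0]22112
Step 1: δ(s0, 2) = (sR, 0, L) → [sR]□02112

The machine reaches the reject state sR and halts.

Answer: Reject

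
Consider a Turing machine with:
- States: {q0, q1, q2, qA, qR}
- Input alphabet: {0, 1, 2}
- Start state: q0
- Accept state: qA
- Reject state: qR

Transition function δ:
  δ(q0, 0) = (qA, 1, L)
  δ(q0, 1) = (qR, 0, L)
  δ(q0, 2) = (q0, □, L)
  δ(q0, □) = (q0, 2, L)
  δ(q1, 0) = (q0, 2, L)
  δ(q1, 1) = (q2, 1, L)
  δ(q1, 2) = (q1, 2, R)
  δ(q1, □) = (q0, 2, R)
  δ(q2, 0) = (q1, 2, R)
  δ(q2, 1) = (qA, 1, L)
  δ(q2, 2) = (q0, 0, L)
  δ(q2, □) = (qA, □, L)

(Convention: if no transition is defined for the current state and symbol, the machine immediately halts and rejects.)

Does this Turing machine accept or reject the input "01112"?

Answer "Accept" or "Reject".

Execution trace:
Initial: [q0]01112
Step 1: δ(q0, 0) = (qA, 1, L) → [qA]□11112

The machine reaches the accept state qA and halts.

Answer: Accept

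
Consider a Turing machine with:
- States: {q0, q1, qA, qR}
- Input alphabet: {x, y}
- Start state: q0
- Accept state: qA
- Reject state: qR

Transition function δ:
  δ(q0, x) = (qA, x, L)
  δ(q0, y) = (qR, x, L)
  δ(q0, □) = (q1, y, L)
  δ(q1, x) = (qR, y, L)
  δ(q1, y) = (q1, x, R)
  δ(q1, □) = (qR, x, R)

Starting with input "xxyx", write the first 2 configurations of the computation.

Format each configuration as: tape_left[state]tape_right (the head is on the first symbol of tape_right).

Transitions applied:
Step 1: δ(q0, x) = (qA, x, L)

The first 2 configurations are:
[q0]xxyx ⊢ [qA]□xxyx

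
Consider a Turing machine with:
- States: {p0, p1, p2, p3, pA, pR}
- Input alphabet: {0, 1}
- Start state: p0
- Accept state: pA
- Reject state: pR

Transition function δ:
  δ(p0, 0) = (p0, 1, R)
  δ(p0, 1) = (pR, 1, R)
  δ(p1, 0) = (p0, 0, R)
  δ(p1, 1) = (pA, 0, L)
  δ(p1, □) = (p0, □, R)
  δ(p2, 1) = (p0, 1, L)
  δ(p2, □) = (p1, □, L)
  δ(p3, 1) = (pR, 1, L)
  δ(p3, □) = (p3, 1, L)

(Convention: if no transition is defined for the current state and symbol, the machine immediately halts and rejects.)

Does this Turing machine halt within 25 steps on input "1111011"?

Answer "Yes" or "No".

Execution trace:
Initial: [p0]1111011
Step 1: δ(p0, 1) = (pR, 1, R) → 1[pR]111011

The machine reaches the reject state pR and halts.
The machine halted after 1 step (within the 25-step bound).

Answer: Yes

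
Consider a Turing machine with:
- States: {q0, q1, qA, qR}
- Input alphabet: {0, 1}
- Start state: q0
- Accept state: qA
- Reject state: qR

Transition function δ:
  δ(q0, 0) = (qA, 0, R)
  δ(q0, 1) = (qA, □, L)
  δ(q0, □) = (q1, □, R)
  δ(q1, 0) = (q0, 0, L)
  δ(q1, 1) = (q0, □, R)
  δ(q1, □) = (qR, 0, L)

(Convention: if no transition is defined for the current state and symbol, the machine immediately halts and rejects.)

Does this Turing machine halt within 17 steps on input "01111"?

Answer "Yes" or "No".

Execution trace:
Initial: [q0]01111
Step 1: δ(q0, 0) = (qA, 0, R) → 0[qA]1111

The machine reaches the accept state qA and halts.
The machine halted after 1 step (within the 17-step bound).

Answer: Yes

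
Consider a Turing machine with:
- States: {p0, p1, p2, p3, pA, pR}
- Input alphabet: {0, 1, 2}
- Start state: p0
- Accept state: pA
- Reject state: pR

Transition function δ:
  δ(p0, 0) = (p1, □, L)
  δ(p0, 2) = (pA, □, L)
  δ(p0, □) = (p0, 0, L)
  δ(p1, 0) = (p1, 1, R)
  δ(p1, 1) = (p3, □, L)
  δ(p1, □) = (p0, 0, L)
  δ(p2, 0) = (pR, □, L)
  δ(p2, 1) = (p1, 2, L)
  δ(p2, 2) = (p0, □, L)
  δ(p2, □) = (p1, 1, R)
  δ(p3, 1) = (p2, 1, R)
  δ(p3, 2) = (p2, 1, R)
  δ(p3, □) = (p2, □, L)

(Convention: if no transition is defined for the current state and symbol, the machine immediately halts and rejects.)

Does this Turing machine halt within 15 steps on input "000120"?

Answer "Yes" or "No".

Execution trace:
Initial: [p0]000120
Step 1: δ(p0, 0) = (p1, □, L) → [p1]□□00120
Step 2: δ(p1, □) = (p0, 0, L) → [p0]□0□00120
Step 3: δ(p0, □) = (p0, 0, L) → [p0]□00□00120
Step 4: δ(p0, □) = (p0, 0, L) → [p0]□000□00120
Step 5: δ(p0, □) = (p0, 0, L) → [p0]□0000□00120
Step 6: δ(p0, □) = (p0, 0, L) → [p0]□00000□00120
Step 7: δ(p0, □) = (p0, 0, L) → [p0]□000000□00120
Step 8: δ(p0, □) = (p0, 0, L) → [p0]□0000000□00120
Step 9: δ(p0, □) = (p0, 0, L) → [p0]□00000000□00120
Step 10: δ(p0, □) = (p0, 0, L) → [p0]□000000000□00120
Step 11: δ(p0, □) = (p0, 0, L) → [p0]□0000000000□00120
Step 12: δ(p0, □) = (p0, 0, L) → [p0]□00000000000□00120
Step 13: δ(p0, □) = (p0, 0, L) → [p0]□000000000000□00120
Step 14: δ(p0, □) = (p0, 0, L) → [p0]□0000000000000□00120
Step 15: δ(p0, □) = (p0, 0, L) → [p0]□00000000000000□00120

The machine has not reached a halting state after 15 steps.
The machine did not halt within the 15-step bound.

Answer: No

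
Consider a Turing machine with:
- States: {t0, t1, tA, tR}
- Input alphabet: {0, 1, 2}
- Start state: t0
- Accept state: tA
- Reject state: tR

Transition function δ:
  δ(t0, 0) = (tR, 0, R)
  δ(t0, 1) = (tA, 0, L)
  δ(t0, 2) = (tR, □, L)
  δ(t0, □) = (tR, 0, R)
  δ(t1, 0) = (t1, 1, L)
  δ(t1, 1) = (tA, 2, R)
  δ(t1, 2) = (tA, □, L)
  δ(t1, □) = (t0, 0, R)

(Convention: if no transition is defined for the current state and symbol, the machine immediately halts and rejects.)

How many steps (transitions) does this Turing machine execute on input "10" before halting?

Execution trace:
Initial: [t0]10
Step 1: δ(t0, 1) = (tA, 0, L) → [tA]□00

The machine reaches the accept state tA and halts.

The machine executed 1 step before halting.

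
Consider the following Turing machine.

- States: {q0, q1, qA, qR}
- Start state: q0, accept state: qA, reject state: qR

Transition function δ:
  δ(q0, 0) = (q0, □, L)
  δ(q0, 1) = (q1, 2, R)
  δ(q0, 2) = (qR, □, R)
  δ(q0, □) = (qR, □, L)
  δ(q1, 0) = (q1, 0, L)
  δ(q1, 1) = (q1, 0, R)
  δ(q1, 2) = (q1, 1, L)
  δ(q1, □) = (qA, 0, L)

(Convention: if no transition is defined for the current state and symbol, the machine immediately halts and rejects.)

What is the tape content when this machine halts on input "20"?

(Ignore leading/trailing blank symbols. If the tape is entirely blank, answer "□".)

Execution trace:
Initial: [q0]20
Step 1: δ(q0, 2) = (qR, □, R) → □[qR]0

The machine reaches the reject state qR and halts.

Final tape (ignoring leading/trailing blanks): 0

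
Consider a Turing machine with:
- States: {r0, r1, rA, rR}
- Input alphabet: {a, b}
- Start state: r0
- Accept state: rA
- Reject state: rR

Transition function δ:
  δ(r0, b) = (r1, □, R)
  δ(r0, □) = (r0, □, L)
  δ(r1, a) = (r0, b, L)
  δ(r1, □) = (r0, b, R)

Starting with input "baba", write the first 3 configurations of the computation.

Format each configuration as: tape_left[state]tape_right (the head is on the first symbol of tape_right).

Transitions applied:
Step 1: δ(r0, b) = (r1, □, R)
Step 2: δ(r1, a) = (r0, b, L)

The first 3 configurations are:
[r0]baba ⊢ □[r1]aba ⊢ [r0]□bba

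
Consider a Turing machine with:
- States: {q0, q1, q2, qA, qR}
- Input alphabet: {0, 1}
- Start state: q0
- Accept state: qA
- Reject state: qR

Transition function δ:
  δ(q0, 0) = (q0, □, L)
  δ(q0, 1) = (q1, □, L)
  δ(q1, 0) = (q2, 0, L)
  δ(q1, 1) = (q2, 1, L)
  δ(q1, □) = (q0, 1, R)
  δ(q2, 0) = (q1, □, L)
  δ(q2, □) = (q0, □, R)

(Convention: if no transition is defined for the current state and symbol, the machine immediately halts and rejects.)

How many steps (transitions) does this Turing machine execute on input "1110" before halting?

Execution trace:
Initial: [q0]1110
Step 1: δ(q0, 1) = (q1, □, L) → [q1]□□110
Step 2: δ(q1, □) = (q0, 1, R) → 1[q0]□110

No transition is defined for δ(q0, □). By convention the machine halts and rejects.

The machine executed 2 steps before halting.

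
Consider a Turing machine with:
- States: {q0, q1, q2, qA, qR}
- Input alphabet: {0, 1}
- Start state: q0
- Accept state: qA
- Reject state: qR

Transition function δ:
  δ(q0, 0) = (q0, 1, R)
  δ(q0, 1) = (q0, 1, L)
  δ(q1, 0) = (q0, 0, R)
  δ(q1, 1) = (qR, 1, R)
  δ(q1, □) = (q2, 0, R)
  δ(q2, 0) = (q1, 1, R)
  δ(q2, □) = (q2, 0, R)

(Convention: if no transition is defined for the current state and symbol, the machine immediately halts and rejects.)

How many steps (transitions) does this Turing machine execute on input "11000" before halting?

Execution trace:
Initial: [q0]11000
Step 1: δ(q0, 1) = (q0, 1, L) → [q0]□11000

No transition is defined for δ(q0, □). By convention the machine halts and rejects.

The machine executed 1 step before halting.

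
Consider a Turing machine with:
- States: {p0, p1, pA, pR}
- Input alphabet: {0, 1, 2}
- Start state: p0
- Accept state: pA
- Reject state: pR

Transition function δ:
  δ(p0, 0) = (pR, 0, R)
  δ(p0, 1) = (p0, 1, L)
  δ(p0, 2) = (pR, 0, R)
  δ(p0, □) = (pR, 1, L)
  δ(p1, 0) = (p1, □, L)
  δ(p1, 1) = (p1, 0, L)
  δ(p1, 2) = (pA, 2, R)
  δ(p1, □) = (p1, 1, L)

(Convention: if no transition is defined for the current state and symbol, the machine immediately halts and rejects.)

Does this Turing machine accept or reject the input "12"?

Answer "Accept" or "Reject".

Execution trace:
Initial: [p0]12
Step 1: δ(p0, 1) = (p0, 1, L) → [p0]□12
Step 2: δ(p0, □) = (pR, 1, L) → [pR]□112

The machine reaches the reject state pR and halts.

Answer: Reject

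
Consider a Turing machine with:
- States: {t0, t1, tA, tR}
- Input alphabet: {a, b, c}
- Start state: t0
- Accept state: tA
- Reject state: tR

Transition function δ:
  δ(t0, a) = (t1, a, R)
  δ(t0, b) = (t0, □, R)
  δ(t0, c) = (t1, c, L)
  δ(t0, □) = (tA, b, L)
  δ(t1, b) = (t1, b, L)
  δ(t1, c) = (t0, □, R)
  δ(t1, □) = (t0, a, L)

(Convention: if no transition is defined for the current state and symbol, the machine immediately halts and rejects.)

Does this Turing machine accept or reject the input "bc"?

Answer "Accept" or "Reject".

Execution trace:
Initial: [t0]bc
Step 1: δ(t0, b) = (t0, □, R) → □[t0]c
Step 2: δ(t0, c) = (t1, c, L) → [t1]□c
Step 3: δ(t1, □) = (t0, a, L) → [t0]□ac
Step 4: δ(t0, □) = (tA, b, L) → [tA]□bac

The machine reaches the accept state tA and halts.

Answer: Accept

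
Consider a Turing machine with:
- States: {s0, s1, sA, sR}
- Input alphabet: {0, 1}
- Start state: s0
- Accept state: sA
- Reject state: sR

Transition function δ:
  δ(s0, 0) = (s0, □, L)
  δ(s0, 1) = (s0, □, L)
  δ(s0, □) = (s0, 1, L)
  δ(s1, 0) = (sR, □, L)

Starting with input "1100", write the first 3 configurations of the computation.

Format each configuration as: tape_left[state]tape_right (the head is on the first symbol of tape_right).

Transitions applied:
Step 1: δ(s0, 1) = (s0, □, L)
Step 2: δ(s0, □) = (s0, 1, L)

The first 3 configurations are:
[s0]1100 ⊢ [s0]□□100 ⊢ [s0]□1□100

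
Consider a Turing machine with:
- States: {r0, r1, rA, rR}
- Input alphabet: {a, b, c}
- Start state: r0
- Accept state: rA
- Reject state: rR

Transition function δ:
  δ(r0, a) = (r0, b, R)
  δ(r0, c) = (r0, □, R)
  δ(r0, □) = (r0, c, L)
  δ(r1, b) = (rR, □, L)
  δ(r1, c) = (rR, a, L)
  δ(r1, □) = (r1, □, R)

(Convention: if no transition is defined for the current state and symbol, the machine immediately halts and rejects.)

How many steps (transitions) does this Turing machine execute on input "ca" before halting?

Execution trace:
Initial: [r0]ca
Step 1: δ(r0, c) = (r0, □, R) → □[r0]a
Step 2: δ(r0, a) = (r0, b, R) → □b[r0]□
Step 3: δ(r0, □) = (r0, c, L) → □[r0]bc

No transition is defined for δ(r0, b). By convention the machine halts and rejects.

The machine executed 3 steps before halting.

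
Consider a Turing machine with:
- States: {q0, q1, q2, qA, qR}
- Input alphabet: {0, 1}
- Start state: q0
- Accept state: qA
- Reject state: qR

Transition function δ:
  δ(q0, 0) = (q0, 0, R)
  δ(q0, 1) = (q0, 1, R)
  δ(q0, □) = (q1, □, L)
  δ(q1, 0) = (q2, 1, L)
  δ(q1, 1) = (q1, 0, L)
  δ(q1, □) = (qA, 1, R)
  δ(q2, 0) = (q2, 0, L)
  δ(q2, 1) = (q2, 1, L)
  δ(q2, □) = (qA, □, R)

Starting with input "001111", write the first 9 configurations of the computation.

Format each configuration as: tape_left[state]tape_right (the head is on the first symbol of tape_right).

Transitions applied:
Step 1: δ(q0, 0) = (q0, 0, R)
Step 2: δ(q0, 0) = (q0, 0, R)
Step 3: δ(q0, 1) = (q0, 1, R)
Step 4: δ(q0, 1) = (q0, 1, R)
Step 5: δ(q0, 1) = (q0, 1, R)
Step 6: δ(q0, 1) = (q0, 1, R)
Step 7: δ(q0, □) = (q1, □, L)
Step 8: δ(q1, 1) = (q1, 0, L)

The first 9 configurations are:
[q0]001111 ⊢ 0[q0]01111 ⊢ 00[q0]1111 ⊢ 001[q0]111 ⊢ 0011[q0]11 ⊢ 00111[q0]1 ⊢ 001111[q0]□ ⊢ 00111[q1]1□ ⊢ 0011[q1]10□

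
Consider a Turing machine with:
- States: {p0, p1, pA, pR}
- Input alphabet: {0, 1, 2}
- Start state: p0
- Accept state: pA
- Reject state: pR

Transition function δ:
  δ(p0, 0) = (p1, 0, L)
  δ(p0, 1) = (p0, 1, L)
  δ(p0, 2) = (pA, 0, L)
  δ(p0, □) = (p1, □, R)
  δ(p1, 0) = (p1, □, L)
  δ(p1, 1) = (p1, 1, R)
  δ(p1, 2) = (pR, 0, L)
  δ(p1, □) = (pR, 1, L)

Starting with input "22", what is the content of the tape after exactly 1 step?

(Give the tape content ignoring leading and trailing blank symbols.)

Execution trace:
Initial: [p0]22
Step 1: δ(p0, 2) = (pA, 0, L) → [pA]□02

The machine reaches the accept state pA and halts.

After 1 step, the tape (ignoring leading/trailing blanks) is: 02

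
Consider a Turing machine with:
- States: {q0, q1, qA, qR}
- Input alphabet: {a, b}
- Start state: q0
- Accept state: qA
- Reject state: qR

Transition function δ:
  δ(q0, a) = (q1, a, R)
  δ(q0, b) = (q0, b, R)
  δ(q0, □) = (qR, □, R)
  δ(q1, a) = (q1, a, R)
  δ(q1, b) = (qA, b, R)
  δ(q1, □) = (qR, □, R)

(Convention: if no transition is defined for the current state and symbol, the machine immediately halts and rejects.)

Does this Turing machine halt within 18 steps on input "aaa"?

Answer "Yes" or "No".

Execution trace:
Initial: [q0]aaa
Step 1: δ(q0, a) = (q1, a, R) → a[q1]aa
Step 2: δ(q1, a) = (q1, a, R) → aa[q1]a
Step 3: δ(q1, a) = (q1, a, R) → aaa[q1]□
Step 4: δ(q1, □) = (qR, □, R) → aaa□[qR]□

The machine reaches the reject state qR and halts.
The machine halted after 4 steps (within the 18-step bound).

Answer: Yes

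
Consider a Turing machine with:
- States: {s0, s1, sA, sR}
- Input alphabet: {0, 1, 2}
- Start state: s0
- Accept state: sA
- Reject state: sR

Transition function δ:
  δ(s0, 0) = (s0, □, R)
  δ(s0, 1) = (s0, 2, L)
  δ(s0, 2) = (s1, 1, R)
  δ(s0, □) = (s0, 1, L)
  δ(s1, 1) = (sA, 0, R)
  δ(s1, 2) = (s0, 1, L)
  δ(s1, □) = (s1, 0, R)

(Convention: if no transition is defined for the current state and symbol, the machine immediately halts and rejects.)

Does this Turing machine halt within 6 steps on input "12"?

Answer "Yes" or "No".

Execution trace:
Initial: [s0]12
Step 1: δ(s0, 1) = (s0, 2, L) → [s0]□22
Step 2: δ(s0, □) = (s0, 1, L) → [s0]□122
Step 3: δ(s0, □) = (s0, 1, L) → [s0]□1122
Step 4: δ(s0, □) = (s0, 1, L) → [s0]□11122
Step 5: δ(s0, □) = (s0, 1, L) → [s0]□111122
Step 6: δ(s0, □) = (s0, 1, L) → [s0]□1111122

The machine has not reached a halting state after 6 steps.
The machine did not halt within the 6-step bound.

Answer: No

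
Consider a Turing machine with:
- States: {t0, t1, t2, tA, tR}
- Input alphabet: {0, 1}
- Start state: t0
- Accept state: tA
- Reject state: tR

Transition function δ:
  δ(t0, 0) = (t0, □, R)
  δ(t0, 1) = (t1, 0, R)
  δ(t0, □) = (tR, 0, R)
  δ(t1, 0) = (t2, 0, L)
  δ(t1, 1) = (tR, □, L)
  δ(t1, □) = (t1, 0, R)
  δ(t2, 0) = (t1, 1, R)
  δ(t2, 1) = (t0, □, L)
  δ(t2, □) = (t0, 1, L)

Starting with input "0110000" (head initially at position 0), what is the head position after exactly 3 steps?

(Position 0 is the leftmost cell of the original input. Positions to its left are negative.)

Execution trace (head position shown):
Step 0: [t0]0110000  (head at position 0)
Step 1: move right → □[t0]110000  (head at position 1)
Step 2: move right → □0[t1]10000  (head at position 2)
Step 3: move left → □[tR]0□0000  (head at position 1)

After 3 steps, the head is at position 1.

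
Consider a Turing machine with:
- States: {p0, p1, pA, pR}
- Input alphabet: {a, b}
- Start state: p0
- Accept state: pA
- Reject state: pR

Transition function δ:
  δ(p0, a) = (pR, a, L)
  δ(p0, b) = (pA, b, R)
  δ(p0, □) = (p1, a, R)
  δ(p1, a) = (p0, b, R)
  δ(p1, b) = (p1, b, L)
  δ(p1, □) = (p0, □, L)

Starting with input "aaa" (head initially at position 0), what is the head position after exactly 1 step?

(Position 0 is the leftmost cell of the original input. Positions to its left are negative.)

Execution trace (head position shown):
Step 0: [p0]aaa  (head at position 0)
Step 1: move left → [pR]□aaa  (head at position -1)

After 1 step, the head is at position -1.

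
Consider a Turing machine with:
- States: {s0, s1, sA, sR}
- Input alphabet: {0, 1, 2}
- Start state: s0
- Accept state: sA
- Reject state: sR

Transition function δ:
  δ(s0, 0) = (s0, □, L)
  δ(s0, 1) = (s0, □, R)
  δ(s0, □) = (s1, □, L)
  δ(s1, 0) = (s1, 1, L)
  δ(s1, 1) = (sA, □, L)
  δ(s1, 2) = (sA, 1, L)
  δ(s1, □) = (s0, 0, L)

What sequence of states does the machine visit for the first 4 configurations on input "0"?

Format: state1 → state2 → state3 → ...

Execution trace:
Initial: [s0]0
Step 1: δ(s0, 0) = (s0, □, L) → [s0]□□
Step 2: δ(s0, □) = (s1, □, L) → [s1]□□□
Step 3: δ(s1, □) = (s0, 0, L) → [s0]□0□□

State sequence: s0 → s0 → s1 → s0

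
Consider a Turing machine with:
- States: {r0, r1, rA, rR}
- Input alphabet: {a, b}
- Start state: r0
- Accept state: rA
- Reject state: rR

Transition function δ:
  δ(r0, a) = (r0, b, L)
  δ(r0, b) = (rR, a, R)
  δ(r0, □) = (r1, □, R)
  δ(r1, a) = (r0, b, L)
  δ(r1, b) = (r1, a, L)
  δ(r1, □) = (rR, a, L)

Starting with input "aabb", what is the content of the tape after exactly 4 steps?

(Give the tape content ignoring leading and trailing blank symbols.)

Execution trace:
Initial: [r0]aabb
Step 1: δ(r0, a) = (r0, b, L) → [r0]□babb
Step 2: δ(r0, □) = (r1, □, R) → □[r1]babb
Step 3: δ(r1, b) = (r1, a, L) → [r1]□aabb
Step 4: δ(r1, □) = (rR, a, L) → [rR]□aaabb

The machine reaches the reject state rR and halts.

After 4 steps, the tape (ignoring leading/trailing blanks) is: aaabb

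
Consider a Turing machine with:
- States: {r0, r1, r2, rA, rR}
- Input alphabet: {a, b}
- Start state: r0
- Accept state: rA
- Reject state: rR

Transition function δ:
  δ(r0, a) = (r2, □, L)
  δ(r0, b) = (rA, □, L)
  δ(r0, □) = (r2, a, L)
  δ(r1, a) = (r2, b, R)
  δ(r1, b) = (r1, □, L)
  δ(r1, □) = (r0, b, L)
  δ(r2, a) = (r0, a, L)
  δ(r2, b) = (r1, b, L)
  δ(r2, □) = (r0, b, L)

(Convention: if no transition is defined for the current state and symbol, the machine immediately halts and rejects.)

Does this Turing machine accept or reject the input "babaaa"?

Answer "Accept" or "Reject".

Execution trace:
Initial: [r0]babaaa
Step 1: δ(r0, b) = (rA, □, L) → [rA]□□abaaa

The machine reaches the accept state rA and halts.

Answer: Accept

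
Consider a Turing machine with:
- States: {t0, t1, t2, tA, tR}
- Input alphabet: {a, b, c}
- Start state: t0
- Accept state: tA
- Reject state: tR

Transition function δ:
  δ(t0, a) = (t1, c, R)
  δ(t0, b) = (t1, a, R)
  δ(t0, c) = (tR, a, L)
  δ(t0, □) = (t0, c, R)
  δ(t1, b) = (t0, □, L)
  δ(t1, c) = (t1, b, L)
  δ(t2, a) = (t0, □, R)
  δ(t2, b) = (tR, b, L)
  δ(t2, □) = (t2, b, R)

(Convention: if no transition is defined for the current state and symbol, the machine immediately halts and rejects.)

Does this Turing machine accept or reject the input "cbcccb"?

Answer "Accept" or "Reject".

Execution trace:
Initial: [t0]cbcccb
Step 1: δ(t0, c) = (tR, a, L) → [tR]□abcccb

The machine reaches the reject state tR and halts.

Answer: Reject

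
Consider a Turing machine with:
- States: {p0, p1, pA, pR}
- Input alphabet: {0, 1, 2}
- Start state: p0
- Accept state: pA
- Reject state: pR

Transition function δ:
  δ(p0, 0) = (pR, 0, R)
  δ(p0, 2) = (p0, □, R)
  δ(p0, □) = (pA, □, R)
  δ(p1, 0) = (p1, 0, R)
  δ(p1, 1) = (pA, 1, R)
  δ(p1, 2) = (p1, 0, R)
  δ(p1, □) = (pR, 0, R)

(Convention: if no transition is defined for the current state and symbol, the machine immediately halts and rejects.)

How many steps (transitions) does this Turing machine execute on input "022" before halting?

Execution trace:
Initial: [p0]022
Step 1: δ(p0, 0) = (pR, 0, R) → 0[pR]22

The machine reaches the reject state pR and halts.

The machine executed 1 step before halting.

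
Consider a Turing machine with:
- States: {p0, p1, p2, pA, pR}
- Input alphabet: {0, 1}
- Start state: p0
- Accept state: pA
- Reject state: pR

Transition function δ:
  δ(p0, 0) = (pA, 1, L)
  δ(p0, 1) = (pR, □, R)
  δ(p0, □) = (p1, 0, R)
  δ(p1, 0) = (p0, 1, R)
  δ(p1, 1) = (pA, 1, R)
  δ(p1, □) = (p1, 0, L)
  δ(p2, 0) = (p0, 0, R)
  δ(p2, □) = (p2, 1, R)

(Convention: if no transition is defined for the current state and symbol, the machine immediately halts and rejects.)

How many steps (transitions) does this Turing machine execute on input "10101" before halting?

Execution trace:
Initial: [p0]10101
Step 1: δ(p0, 1) = (pR, □, R) → □[pR]0101

The machine reaches the reject state pR and halts.

The machine executed 1 step before halting.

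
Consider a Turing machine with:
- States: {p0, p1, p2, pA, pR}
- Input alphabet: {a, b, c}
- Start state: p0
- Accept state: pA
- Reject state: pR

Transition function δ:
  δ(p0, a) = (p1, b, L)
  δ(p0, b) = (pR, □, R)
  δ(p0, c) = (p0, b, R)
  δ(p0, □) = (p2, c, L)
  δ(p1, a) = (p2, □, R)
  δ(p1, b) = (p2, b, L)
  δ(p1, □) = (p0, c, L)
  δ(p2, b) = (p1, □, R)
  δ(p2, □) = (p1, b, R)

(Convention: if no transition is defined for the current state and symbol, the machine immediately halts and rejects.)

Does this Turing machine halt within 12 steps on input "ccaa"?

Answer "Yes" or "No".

Execution trace:
Initial: [p0]ccaa
Step 1: δ(p0, c) = (p0, b, R) → b[p0]caa
Step 2: δ(p0, c) = (p0, b, R) → bb[p0]aa
Step 3: δ(p0, a) = (p1, b, L) → b[p1]bba
Step 4: δ(p1, b) = (p2, b, L) → [p2]bbba
Step 5: δ(p2, b) = (p1, □, R) → □[p1]bba
Step 6: δ(p1, b) = (p2, b, L) → [p2]□bba
Step 7: δ(p2, □) = (p1, b, R) → b[p1]bba
Step 8: δ(p1, b) = (p2, b, L) → [p2]bbba
Step 9: δ(p2, b) = (p1, □, R) → □[p1]bba
Step 10: δ(p1, b) = (p2, b, L) → [p2]□bba
Step 11: δ(p2, □) = (p1, b, R) → b[p1]bba
Step 12: δ(p1, b) = (p2, b, L) → [p2]bbba

The machine has not reached a halting state after 12 steps.
The machine did not halt within the 12-step bound.

Answer: No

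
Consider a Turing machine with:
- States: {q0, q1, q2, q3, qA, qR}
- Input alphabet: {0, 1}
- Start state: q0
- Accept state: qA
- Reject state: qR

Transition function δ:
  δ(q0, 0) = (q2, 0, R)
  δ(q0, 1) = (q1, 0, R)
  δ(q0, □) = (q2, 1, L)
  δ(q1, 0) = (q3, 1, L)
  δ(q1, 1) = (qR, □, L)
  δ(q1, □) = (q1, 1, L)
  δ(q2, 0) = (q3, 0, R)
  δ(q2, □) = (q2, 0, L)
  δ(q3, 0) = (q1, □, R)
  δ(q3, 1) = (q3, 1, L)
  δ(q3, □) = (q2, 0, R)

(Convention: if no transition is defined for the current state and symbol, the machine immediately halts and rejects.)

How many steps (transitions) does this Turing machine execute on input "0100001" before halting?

Execution trace:
Initial: [q0]0100001
Step 1: δ(q0, 0) = (q2, 0, R) → 0[q2]100001

No transition is defined for δ(q2, 1). By convention the machine halts and rejects.

The machine executed 1 step before halting.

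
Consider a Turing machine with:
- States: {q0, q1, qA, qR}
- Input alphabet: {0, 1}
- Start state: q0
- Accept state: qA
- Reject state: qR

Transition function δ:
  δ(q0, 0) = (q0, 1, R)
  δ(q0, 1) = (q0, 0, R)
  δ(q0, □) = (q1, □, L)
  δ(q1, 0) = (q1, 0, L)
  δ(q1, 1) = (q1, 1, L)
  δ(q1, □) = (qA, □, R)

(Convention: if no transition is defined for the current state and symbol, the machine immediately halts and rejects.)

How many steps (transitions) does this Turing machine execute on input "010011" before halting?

Execution trace:
Initial: [q0]010011
Step 1: δ(q0, 0) = (q0, 1, R) → 1[q0]10011
Step 2: δ(q0, 1) = (q0, 0, R) → 10[q0]0011
Step 3: δ(q0, 0) = (q0, 1, R) → 101[q0]011
Step 4: δ(q0, 0) = (q0, 1, R) → 1011[q0]11
Step 5: δ(q0, 1) = (q0, 0, R) → 10110[q0]1
Step 6: δ(q0, 1) = (q0, 0, R) → 101100[q0]□
Step 7: δ(q0, □) = (q1, □, L) → 10110[q1]0□
Step 8: δ(q1, 0) = (q1, 0, L) → 1011[q1]00□
Step 9: δ(q1, 0) = (q1, 0, L) → 101[q1]100□
Step 10: δ(q1, 1) = (q1, 1, L) → 10[q1]1100□
Step 11: δ(q1, 1) = (q1, 1, L) → 1[q1]01100□
Step 12: δ(q1, 0) = (q1, 0, L) → [q1]101100□
Step 13: δ(q1, 1) = (q1, 1, L) → [q1]□101100□
Step 14: δ(q1, □) = (qA, □, R) → □[qA]101100□

The machine reaches the accept state qA and halts.

The machine executed 14 steps before halting.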